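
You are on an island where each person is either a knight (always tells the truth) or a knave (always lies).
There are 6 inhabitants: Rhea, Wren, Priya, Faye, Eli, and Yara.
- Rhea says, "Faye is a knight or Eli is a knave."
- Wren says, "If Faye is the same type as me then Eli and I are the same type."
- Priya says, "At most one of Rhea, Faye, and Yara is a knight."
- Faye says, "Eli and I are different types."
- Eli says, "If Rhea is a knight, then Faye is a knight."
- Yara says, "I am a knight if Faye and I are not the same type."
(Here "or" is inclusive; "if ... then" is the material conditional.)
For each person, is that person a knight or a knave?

Rhea is a knight, Wren is a knight, Priya is a knave, Faye is a knave, Eli is a knave, and Yara is a knight.

Rhea is a knight, so "Faye is a knight or Eli is a knave" must be True — and it is.
Wren is a knight, so "if Faye is the same type as me then Eli and I are the same type" must be True — and it is.
Priya (knave): "at most one of Rhea, Faye, and Yara is a knight" — False. ✓
Faye is a knave, and the claim "Eli and I are different types" is indeed False.
Eli is a knave; "if Rhea is a knight, then Faye is a knight" is False, as required.
Yara is a knight, so "I am a knight if Faye and I are not the same type" must be True — and it is.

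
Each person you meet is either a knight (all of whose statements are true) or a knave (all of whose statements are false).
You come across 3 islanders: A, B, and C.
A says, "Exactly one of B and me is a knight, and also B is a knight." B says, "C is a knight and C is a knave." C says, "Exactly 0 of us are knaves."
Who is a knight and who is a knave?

A is a knave, B is a knave, and C is a knave.

A (knave): "exactly one of B and me is a knight, and also B is a knight" — False. ✓
B is a knave, and the claim "C is a knight and C is a knave" is indeed False.
As a knave, C's statement "exactly 0 of us are knaves" should be False; it is.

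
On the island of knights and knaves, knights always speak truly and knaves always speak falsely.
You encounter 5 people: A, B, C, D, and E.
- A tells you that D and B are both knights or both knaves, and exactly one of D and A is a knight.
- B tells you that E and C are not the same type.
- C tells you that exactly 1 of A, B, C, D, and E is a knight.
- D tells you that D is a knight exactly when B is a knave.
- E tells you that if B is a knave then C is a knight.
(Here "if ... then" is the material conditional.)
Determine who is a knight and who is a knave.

Since A is a knave, "D and B are both knights or both knaves, and exactly one of D and A is a knight" needs to be false, which holds.
B (knave): "E and C are not the same type" — false. ✓
Since C is a knave, "exactly 1 of A, B, C, D, and E is a knight" needs to be false, which holds.
D is a knave, and the claim "D is a knight exactly when B is a knave" is indeed false.
E is a knave, and the claim "if B is a knave then C is a knight" is indeed false.

Knights: none. Knaves: A, B, C, D, and E.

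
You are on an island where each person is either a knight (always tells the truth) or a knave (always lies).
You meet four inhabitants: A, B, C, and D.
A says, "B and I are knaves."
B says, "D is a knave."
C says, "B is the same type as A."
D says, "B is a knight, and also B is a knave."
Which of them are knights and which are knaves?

Knights: B. Knaves: A, C, and D.

A is a knave, and the claim "B and I are knaves" is indeed false.
B (knight): "D is a knave" — true. ✓
C (knave): "B is the same type as A" — false. ✓
D is a knave; "B is a knight, and also B is a knave" is false, as required.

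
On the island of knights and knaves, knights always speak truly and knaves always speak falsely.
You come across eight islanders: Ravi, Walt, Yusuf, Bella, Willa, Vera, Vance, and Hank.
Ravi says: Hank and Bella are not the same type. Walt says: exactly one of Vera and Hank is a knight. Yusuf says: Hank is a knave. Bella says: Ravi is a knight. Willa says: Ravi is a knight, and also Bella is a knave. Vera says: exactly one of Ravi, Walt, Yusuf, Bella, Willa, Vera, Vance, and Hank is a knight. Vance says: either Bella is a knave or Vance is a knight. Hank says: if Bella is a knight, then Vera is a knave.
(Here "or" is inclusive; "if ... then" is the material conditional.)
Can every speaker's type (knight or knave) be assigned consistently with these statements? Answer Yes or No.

No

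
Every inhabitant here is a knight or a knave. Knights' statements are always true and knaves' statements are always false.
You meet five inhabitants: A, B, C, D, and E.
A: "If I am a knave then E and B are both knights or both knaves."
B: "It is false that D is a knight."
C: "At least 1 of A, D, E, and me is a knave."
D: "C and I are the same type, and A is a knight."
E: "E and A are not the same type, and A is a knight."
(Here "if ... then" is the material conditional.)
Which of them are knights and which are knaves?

Suppose A is a knight. Then A's statement "if I am a knave then E and B are both knights or both knaves" would have to be true. Checking the 16 ways to assign the others, none is consistent with every speaker.
(For instance, with B=knight, C=knight, D=knave, E=knave, E's claim "E and A are not the same type, and A is a knight" comes out true where it would need to be false.)
So A must be a knave, making "if I am a knave then E and B are both knights or both knaves" false. Taking A=knave, B=knight, C=knight, D=knave, E=knave, each remaining statement checks out:
  B (knight): "it is false that D is a knight" — true. ✓
  C (knight): "at least 1 of A, D, E, and me is a knave" — true. ✓
  D (knave): "C and I are the same type, and A is a knight" — false. ✓
  E (knave): "E and A are not the same type, and A is a knight" — false. ✓
This is the unique consistent assignment.

A is a knave, B is a knight, C is a knight, D is a knave, and E is a knave.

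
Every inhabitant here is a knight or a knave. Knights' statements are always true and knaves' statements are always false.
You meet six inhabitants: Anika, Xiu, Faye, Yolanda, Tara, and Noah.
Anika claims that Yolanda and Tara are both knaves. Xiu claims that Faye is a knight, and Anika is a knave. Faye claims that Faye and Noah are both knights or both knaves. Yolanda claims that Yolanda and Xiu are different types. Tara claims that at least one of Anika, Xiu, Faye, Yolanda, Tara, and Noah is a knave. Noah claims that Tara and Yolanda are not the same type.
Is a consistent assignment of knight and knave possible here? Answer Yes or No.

Yes

One consistent assignment: Anika=knave, Xiu=knave, Faye=knave, Yolanda=knave, Tara=knight, Noah=knight.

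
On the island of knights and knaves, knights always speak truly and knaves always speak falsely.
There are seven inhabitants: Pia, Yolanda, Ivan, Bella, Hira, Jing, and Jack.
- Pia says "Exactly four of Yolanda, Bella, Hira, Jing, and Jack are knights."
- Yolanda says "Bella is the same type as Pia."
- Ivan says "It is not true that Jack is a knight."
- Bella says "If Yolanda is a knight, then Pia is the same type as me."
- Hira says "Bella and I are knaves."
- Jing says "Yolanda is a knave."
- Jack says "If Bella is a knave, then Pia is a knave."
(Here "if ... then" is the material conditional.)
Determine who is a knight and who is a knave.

Since Pia is a knave, "exactly four of Yolanda, Bella, Hira, Jing, and Jack are knights" needs to be false, which holds.
Yolanda is a knave; "Bella is the same type as Pia" is false, as required.
As a knave, Ivan's statement "it is not true that Jack is a knight" should be false; it is.
Bella is a knight, so "if Yolanda is a knight, then Pia is the same type as me" must be true — and it is.
Hira is a knave; "Bella and I are knaves" is false, as required.
Jing (knight): "Yolanda is a knave" — true. ✓
Jack is a knight, so "if Bella is a knave, then Pia is a knave" must be true — and it is.

Pia is a knave, Yolanda is a knave, Ivan is a knave, Bella is a knight, Hira is a knave, Jing is a knight, and Jack is a knight.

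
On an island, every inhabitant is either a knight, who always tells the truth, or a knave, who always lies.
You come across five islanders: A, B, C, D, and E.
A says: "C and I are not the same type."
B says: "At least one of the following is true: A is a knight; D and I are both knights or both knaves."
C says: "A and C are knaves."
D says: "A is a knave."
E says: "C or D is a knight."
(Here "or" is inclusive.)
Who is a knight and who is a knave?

Suppose A is a knave. Then A's statement "C and I are not the same type" would have to be false. Checking the 16 ways to assign the others, none is consistent with every speaker.
(For instance, with B=knight, C=knave, D=knave, E=knave, B's claim "at least one of the following is true: A is a knight; D and I are both knights or both knaves" comes out false where it would need to be true.)
So A must be a knight, making "C and I are not the same type" true. Taking A=knight, B=knight, C=knave, D=knave, E=knave, each remaining statement checks out:
  B (knight): "at least one of the following is true: A is a knight; D and I are both knights or both knaves" — true. ✓
  C (knave): "A and C are knaves" — false. ✓
  D (knave): "A is a knave" — false. ✓
  E (knave): "C or D is a knight" — false. ✓
This is the unique consistent assignment.

A is a knight, B is a knight, C is a knave, D is a knave, and E is a knave.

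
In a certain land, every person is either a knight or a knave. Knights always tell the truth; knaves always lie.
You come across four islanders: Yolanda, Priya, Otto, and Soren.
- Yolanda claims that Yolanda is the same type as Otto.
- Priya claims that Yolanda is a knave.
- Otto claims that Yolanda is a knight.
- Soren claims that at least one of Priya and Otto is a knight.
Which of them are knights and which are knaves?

Yolanda (knight): "Yolanda is the same type as Otto" — true. ✓
Priya is a knave, and the claim "Yolanda is a knave" is indeed false.
Otto is a knight; "Yolanda is a knight" is true, as required.
Soren is a knight, so "at least one of Priya and Otto is a knight" must be true — and it is.

Yolanda is a knight, Priya is a knave, Otto is a knight, and Soren is a knight.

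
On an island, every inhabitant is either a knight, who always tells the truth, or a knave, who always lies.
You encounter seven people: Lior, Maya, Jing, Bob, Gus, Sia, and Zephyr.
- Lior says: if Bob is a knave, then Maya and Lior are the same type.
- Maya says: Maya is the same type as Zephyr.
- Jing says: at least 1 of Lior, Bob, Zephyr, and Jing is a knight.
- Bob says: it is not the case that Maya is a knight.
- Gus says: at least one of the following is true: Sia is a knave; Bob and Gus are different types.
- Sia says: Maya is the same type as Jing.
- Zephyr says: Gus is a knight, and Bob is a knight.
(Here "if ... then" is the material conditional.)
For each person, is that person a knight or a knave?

Lior is a knight, Maya is a knave, Jing is a knight, Bob is a knight, Gus is a knight, Sia is a knave, and Zephyr is a knight.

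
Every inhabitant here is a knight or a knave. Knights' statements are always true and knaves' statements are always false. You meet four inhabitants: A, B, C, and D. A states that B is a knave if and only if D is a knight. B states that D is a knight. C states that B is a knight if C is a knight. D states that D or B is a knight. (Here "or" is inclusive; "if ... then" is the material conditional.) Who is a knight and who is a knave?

A is a knave, B is a knight, C is a knight, and D is a knight.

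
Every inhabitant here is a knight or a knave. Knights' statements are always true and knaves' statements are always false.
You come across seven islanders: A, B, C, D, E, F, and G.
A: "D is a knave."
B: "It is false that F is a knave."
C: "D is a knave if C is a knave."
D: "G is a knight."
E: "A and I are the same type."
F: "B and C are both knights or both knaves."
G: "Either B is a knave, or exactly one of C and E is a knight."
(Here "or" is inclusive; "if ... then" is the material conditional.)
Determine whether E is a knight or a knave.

Consistent assignments: {A=knight, B=knight, C=knight, D=knave, E=knight, F=knight, G=knave}
In every consistent assignment, E is a knight.

E is a knight.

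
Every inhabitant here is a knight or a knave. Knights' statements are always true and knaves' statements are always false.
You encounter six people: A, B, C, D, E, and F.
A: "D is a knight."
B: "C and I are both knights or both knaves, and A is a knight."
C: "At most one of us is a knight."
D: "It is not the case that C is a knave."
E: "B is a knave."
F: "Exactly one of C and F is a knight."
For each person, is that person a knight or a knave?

A is a knave, so "D is a knight" must be false — and it is.
As a knave, B's statement "C and I are both knights or both knaves, and A is a knight" should be false; it is.
C is a knave, so "at most one of us is a knight" must be false — and it is.
Since D is a knave, "it is not the case that C is a knave" needs to be false, which holds.
E is a knight; "B is a knave" is true, as required.
F is a knight, so "exactly one of C and F is a knight" must be true — and it is.

Knights: E and F. Knaves: A, B, C, and D.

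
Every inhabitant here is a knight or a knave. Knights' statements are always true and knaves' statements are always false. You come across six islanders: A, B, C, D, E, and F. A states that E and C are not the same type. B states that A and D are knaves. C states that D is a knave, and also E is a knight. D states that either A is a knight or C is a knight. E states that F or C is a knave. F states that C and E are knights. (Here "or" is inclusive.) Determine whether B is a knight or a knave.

B is a knave.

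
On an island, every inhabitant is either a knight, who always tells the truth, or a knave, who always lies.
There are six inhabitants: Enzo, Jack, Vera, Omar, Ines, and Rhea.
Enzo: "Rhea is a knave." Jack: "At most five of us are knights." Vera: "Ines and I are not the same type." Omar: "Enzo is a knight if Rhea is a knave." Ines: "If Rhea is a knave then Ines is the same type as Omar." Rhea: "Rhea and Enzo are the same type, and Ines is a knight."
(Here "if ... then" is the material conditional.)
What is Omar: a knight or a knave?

Omar is a knight.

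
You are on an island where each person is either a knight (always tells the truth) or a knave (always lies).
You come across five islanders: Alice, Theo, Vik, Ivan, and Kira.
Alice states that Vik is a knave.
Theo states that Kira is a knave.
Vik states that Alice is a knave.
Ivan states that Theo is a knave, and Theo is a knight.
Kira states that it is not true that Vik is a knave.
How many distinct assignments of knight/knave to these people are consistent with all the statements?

2

Consistent assignments:
  Alice=knight, Theo=knight, Vik=knave, Ivan=knave, Kira=knave
  Alice=knave, Theo=knave, Vik=knight, Ivan=knave, Kira=knight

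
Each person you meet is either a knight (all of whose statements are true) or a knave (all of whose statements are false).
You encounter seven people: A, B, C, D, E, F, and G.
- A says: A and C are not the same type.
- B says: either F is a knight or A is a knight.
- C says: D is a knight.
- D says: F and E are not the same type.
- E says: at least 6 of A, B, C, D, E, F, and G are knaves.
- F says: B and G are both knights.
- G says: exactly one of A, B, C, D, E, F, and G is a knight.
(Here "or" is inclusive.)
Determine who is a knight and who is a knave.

A is a knight, so "A and C are not the same type" must be True — and it is.
Since B is a knight, "either F is a knight or A is a knight" needs to be True, which holds.
C is a knave; "D is a knight" is False, as required.
D is a knave; "F and E are not the same type" is False, as required.
E is a knave, and the claim "at least 6 of A, B, C, D, E, F, and G are knaves" is indeed False.
F is a knave, so "B and G are both knights" must be False — and it is.
G is a knave; "exactly one of A, B, C, D, E, F, and G is a knight" is False, as required.

A is a knight, B is a knight, C is a knave, D is a knave, E is a knave, F is a knave, and G is a knave.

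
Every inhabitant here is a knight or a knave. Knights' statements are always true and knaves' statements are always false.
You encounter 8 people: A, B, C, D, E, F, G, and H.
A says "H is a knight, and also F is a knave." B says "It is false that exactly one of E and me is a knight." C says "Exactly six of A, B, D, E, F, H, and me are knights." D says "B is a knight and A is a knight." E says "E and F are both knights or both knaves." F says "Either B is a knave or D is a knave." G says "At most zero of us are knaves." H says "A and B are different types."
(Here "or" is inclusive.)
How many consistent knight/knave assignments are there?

Consistent assignments:
  A=knave, B=knight, C=knave, D=knave, E=knight, F=knight, G=knave, H=knight
  A=knave, B=knave, C=knave, D=knave, E=knight, F=knight, G=knave, H=knave

2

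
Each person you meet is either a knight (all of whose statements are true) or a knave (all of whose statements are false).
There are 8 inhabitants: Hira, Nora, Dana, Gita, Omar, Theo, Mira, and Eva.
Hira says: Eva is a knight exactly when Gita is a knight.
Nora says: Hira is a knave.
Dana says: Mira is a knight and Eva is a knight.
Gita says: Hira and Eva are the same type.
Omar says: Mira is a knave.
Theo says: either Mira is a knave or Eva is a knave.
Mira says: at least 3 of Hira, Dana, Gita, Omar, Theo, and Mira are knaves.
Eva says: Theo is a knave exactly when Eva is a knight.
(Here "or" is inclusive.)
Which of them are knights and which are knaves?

Hira is a knave, so "Eva is a knight exactly when Gita is a knight" must be false — and it is.
As a knight, Nora's statement "Hira is a knave" should be True; it is.
Dana is a knight, and the claim "Mira is a knight and Eva is a knight" is indeed True.
Gita is a knave; "Hira and Eva are the same type" is false, as required.
Omar is a knave; "Mira is a knave" is false, as required.
Theo is a knave, and the claim "either Mira is a knave or Eva is a knave" is indeed false.
Mira is a knight, and the claim "at least 3 of Hira, Dana, Gita, Omar, Theo, and Mira are knaves" is indeed True.
Eva is a knight; "Theo is a knave exactly when Eva is a knight" is True, as required.

Hira is a knave, Nora is a knight, Dana is a knight, Gita is a knave, Omar is a knave, Theo is a knave, Mira is a knight, and Eva is a knight.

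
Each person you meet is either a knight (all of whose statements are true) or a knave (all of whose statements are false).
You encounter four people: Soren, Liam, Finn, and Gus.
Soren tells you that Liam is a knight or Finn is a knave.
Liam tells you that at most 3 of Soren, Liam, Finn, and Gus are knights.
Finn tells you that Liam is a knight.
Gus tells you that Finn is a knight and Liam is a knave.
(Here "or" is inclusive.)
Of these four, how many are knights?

The unique consistent assignment is Soren=knight, Liam=knight, Finn=knight, Gus=knave.
That has 3 knights.

3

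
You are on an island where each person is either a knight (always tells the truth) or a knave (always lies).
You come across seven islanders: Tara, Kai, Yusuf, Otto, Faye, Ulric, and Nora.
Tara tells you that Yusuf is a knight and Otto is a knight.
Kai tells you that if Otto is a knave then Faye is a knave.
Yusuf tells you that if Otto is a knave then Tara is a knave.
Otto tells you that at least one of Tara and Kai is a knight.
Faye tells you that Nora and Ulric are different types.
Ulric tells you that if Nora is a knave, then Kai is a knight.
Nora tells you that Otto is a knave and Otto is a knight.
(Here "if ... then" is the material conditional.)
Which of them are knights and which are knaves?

Since Tara is a knight, "Yusuf is a knight and Otto is a knight" needs to be True, which holds.
Since Kai is a knight, "if Otto is a knave then Faye is a knave" needs to be True, which holds.
Yusuf (knight): "if Otto is a knave then Tara is a knave" — True. ✓
Otto (knight): "at least one of Tara and Kai is a knight" — True. ✓
Faye is a knight, and the claim "Nora and Ulric are different types" is indeed True.
Ulric (knight): "if Nora is a knave, then Kai is a knight" — True. ✓
Since Nora is a knave, "Otto is a knave and Otto is a knight" needs to be False, which holds.

Tara is a knight, Kai is a knight, Yusuf is a knight, Otto is a knight, Faye is a knight, Ulric is a knight, and Nora is a knave.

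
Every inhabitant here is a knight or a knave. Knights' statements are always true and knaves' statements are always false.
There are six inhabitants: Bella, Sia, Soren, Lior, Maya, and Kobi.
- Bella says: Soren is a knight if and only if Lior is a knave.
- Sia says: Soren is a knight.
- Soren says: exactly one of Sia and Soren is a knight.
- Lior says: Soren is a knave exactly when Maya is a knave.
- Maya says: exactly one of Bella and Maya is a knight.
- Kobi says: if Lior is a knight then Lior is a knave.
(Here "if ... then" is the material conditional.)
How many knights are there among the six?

2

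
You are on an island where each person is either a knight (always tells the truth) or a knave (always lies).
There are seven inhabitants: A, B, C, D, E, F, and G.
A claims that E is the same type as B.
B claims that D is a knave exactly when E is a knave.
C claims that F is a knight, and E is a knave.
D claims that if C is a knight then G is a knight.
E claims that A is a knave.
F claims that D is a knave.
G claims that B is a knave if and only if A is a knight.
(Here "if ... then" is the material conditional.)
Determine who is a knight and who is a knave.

A is a knight, B is a knave, C is a knave, D is a knight, E is a knave, F is a knave, and G is a knight.

A is a knight, and the claim "E is the same type as B" is indeed true.
Since B is a knave, "D is a knave exactly when E is a knave" needs to be false, which holds.
C is a knave, so "F is a knight, and E is a knave" must be false — and it is.
D (knight): "if C is a knight then G is a knight" — true. ✓
E is a knave, so "A is a knave" must be false — and it is.
F is a knave, so "D is a knave" must be false — and it is.
G is a knight, so "B is a knave if and only if A is a knight" must be true — and it is.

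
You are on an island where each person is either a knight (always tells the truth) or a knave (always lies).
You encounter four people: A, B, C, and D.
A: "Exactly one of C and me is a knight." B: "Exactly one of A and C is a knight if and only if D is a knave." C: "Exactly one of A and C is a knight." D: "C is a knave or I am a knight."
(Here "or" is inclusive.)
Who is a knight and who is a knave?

A is a knave, B is a knight, C is a knave, and D is a knight.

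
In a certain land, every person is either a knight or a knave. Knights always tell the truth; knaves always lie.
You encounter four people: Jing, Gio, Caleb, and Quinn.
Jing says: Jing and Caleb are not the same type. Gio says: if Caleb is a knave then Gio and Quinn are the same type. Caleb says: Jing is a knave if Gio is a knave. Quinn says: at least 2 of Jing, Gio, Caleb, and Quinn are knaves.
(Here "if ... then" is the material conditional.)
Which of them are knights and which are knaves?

Jing is a knight, and the claim "Jing and Caleb are not the same type" is indeed true.
Gio is a knave, and the claim "if Caleb is a knave then Gio and Quinn are the same type" is indeed False.
As a knave, Caleb's statement "Jing is a knave if Gio is a knave" should be False; it is.
Since Quinn is a knight, "at least 2 of Jing, Gio, Caleb, and Quinn are knaves" needs to be true, which holds.

Jing is a knight, Gio is a knave, Caleb is a knave, and Quinn is a knight.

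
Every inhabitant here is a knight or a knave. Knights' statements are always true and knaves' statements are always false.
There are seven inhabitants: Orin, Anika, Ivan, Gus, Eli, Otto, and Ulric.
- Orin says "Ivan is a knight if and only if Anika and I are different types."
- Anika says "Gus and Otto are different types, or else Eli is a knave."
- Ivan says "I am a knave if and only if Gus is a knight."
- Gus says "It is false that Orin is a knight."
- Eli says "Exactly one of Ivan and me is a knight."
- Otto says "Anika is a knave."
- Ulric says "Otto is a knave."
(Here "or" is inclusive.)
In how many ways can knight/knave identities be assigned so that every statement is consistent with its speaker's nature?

1

Consistent assignments:
  Orin=knight, Anika=knight, Ivan=knave, Gus=knave, Eli=knave, Otto=knave, Ulric=knight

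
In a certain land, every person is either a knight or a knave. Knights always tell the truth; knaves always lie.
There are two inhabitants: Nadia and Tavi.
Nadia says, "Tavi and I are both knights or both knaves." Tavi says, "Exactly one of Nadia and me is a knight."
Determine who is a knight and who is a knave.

Nadia is a knave and Tavi is a knight.

Nadia is a knave; "Tavi and I are both knights or both knaves" is False, as required.
Tavi is a knight, so "exactly one of Nadia and me is a knight" must be True — and it is.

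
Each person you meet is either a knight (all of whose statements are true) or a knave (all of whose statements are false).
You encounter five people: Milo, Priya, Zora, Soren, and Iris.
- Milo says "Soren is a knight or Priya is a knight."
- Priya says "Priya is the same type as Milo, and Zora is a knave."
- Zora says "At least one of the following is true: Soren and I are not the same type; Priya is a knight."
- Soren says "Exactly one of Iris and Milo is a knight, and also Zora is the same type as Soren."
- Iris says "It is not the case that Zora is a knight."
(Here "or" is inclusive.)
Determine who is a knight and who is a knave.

Knights: Zora. Knaves: Milo, Priya, Soren, and Iris.

Since Milo is a knave, "Soren is a knight or Priya is a knight" needs to be false, which holds.
Since Priya is a knave, "Priya is the same type as Milo, and Zora is a knave" needs to be false, which holds.
Zora is a knight, so "at least one of the following is true: Soren and I are not the same type; Priya is a knight" must be true — and it is.
Soren (knave): "exactly one of Iris and Milo is a knight, and also Zora is the same type as Soren" — false. ✓
As a knave, Iris's statement "it is not the case that Zora is a knight" should be false; it is.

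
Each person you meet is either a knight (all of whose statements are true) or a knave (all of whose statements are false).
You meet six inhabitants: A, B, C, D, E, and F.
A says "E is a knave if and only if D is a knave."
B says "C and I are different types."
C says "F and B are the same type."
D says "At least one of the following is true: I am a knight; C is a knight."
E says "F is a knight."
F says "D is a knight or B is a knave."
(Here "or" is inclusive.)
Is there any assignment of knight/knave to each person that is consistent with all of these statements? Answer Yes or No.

Yes

One consistent assignment: A=knight, B=knight, C=knave, D=knave, E=knave, F=knave.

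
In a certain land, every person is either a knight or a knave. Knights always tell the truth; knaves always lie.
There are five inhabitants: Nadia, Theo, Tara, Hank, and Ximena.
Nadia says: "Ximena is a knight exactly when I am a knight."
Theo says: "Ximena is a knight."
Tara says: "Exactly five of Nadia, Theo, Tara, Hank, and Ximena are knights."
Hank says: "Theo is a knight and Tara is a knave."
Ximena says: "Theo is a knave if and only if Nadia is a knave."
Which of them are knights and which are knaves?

Knights: Nadia, Theo, Hank, and Ximena. Knaves: Tara.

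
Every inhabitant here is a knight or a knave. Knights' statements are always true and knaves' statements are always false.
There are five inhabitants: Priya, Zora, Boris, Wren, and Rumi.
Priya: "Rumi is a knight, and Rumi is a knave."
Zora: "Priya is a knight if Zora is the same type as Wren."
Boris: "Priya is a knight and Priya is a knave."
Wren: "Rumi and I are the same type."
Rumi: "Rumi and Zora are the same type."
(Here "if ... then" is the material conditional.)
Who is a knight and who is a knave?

Priya is a knave, Zora is a knight, Boris is a knave, Wren is a knave, and Rumi is a knight.

As a knave, Priya's statement "Rumi is a knight, and Rumi is a knave" should be false; it is.
Zora is a knight; "Priya is a knight if Zora is the same type as Wren" is true, as required.
Since Boris is a knave, "Priya is a knight and Priya is a knave" needs to be false, which holds.
Since Wren is a knave, "Rumi and I are the same type" needs to be false, which holds.
Since Rumi is a knight, "Rumi and Zora are the same type" needs to be true, which holds.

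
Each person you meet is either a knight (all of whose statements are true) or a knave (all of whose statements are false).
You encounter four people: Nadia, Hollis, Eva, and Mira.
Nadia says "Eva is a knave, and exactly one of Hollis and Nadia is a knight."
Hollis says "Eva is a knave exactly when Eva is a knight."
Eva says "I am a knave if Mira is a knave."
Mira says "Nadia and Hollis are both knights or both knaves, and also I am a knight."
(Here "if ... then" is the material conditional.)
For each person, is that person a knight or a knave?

Nadia is a knave, so "Eva is a knave, and exactly one of Hollis and Nadia is a knight" must be False — and it is.
Hollis is a knave, so "Eva is a knave exactly when Eva is a knight" must be False — and it is.
Eva is a knight, so "I am a knave if Mira is a knave" must be True — and it is.
Since Mira is a knight, "Nadia and Hollis are both knights or both knaves, and also I am a knight" needs to be True, which holds.

Nadia is a knave, Hollis is a knave, Eva is a knight, and Mira is a knight.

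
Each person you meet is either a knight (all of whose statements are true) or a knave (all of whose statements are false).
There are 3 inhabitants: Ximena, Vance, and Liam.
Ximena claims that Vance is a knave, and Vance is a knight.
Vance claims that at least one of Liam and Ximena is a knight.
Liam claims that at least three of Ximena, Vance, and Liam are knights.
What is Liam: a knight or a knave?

Consistent assignments: {Ximena=knave, Vance=knave, Liam=knave}
In every consistent assignment, Liam is a knave.

Liam is a knave.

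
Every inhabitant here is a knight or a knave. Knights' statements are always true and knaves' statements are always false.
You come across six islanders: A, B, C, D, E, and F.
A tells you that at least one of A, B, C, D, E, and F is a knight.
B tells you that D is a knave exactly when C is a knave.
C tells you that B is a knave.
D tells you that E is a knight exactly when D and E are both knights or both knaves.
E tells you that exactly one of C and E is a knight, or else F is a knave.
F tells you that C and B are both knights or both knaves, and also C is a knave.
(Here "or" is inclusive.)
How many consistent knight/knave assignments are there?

2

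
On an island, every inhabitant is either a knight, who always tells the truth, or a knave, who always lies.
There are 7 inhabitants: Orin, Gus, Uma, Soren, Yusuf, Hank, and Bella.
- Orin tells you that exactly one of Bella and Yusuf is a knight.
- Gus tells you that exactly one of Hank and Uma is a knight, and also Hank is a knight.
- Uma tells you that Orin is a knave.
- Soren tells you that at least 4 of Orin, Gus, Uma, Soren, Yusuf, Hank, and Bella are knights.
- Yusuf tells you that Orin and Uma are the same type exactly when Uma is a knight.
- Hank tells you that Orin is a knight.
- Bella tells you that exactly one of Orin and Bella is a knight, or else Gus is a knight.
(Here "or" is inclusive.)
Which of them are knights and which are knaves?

Orin is a knave, Gus is a knave, Uma is a knight, Soren is a knave, Yusuf is a knave, Hank is a knave, and Bella is a knave.

Orin is a knave, so "exactly one of Bella and Yusuf is a knight" must be False — and it is.
Gus is a knave, and the claim "exactly one of Hank and Uma is a knight, and also Hank is a knight" is indeed False.
Uma is a knight; "Orin is a knave" is True, as required.
Soren is a knave, so "at least 4 of Orin, Gus, Uma, Soren, Yusuf, Hank, and Bella are knights" must be False — and it is.
Yusuf is a knave; "Orin and Uma are the same type exactly when Uma is a knight" is False, as required.
As a knave, Hank's statement "Orin is a knight" should be False; it is.
Since Bella is a knave, "exactly one of Orin and Bella is a knight, or else Gus is a knight" needs to be False, which holds.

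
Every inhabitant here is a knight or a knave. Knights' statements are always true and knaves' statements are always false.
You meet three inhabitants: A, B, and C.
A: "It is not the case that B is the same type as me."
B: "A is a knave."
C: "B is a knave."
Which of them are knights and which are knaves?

A (knight): "it is not the case that B is the same type as me" — true. ✓
B (knave): "A is a knave" — False. ✓
C (knight): "B is a knave" — true. ✓

A is a knight, B is a knave, and C is a knight.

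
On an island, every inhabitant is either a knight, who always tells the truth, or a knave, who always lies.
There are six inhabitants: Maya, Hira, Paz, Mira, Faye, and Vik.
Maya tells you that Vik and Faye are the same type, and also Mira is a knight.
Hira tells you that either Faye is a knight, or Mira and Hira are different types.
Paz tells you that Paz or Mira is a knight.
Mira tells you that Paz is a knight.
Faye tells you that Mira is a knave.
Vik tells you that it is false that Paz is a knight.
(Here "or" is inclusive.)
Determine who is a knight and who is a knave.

Maya is a knave, Hira is a knight, Paz is a knave, Mira is a knave, Faye is a knight, and Vik is a knight.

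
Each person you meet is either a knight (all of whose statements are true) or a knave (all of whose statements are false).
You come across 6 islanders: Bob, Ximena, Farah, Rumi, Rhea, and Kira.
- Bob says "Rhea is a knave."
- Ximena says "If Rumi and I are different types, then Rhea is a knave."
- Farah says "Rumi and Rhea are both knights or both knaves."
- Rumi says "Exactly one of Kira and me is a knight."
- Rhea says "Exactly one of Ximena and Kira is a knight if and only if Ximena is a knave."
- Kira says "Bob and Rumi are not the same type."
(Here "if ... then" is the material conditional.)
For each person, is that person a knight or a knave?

Bob (knight): "Rhea is a knave" — True. ✓
As a knight, Ximena's statement "if Rumi and I are different types, then Rhea is a knave" should be True; it is.
Farah (knave): "Rumi and Rhea are both knights or both knaves" — false. ✓
Rumi is a knight, and the claim "exactly one of Kira and me is a knight" is indeed True.
Rhea is a knave, and the claim "exactly one of Ximena and Kira is a knight if and only if Ximena is a knave" is indeed false.
Since Kira is a knave, "Bob and Rumi are not the same type" needs to be false, which holds.

Knights: Bob, Ximena, and Rumi. Knaves: Farah, Rhea, and Kira.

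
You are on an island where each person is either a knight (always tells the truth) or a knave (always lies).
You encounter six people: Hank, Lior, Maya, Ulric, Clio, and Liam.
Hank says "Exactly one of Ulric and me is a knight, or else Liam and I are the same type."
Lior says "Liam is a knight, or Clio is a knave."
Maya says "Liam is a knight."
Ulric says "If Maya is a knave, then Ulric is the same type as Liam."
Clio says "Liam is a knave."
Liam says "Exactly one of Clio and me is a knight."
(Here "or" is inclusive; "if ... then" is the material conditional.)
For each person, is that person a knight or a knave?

Hank is a knight, so "exactly one of Ulric and me is a knight, or else Liam and I are the same type" must be true — and it is.
Lior (knight): "Liam is a knight, or Clio is a knave" — true. ✓
As a knight, Maya's statement "Liam is a knight" should be true; it is.
Ulric is a knight, so "if Maya is a knave, then Ulric is the same type as Liam" must be true — and it is.
Clio is a knave, so "Liam is a knave" must be false — and it is.
Liam is a knight, and the claim "exactly one of Clio and me is a knight" is indeed true.

Hank is a knight, Lior is a knight, Maya is a knight, Ulric is a knight, Clio is a knave, and Liam is a knight.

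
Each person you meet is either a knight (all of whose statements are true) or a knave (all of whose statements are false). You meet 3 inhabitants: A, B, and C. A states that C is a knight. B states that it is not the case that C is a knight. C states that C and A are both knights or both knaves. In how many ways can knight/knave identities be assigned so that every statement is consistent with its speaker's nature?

1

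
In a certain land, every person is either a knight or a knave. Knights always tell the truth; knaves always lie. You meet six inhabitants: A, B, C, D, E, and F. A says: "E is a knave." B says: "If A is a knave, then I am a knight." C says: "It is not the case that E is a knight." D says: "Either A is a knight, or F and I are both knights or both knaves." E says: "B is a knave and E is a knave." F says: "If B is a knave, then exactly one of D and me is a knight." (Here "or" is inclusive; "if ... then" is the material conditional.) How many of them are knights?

5

The unique consistent assignment is A=knight, B=knight, C=knight, D=knight, E=knave, F=knight.
That has 5 knights.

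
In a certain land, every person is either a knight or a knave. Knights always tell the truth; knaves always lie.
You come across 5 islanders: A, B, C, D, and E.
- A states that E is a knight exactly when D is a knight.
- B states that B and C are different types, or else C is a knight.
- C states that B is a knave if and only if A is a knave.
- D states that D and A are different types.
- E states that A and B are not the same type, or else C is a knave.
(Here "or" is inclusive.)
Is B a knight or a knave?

Consistent assignments: {A=knave, B=knight, C=knave, D=knave, E=knight}
In every consistent assignment, B is a knight.

B is a knight.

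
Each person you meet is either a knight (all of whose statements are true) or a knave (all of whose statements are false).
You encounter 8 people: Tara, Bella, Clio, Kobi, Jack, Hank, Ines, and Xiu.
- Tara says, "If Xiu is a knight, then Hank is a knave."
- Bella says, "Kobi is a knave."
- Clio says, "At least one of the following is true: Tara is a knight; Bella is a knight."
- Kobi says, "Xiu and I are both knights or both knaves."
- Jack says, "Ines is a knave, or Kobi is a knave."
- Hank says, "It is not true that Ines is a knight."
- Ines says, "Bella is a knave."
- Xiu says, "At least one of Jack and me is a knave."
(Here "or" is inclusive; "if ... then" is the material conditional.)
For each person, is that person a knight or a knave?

Tara (knight): "if Xiu is a knight, then Hank is a knave" — True. ✓
Bella is a knave, and the claim "Kobi is a knave" is indeed False.
Since Clio is a knight, "at least one of the following is true: Tara is a knight; Bella is a knight" needs to be True, which holds.
Kobi is a knight, and the claim "Xiu and I are both knights or both knaves" is indeed True.
As a knave, Jack's statement "Ines is a knave, or Kobi is a knave" should be False; it is.
Hank is a knave; "it is not true that Ines is a knight" is False, as required.
Ines (knight): "Bella is a knave" — True. ✓
Since Xiu is a knight, "at least one of Jack and me is a knave" needs to be True, which holds.

Tara is a knight, Bella is a knave, Clio is a knight, Kobi is a knight, Jack is a knave, Hank is a knave, Ines is a knight, and Xiu is a knight.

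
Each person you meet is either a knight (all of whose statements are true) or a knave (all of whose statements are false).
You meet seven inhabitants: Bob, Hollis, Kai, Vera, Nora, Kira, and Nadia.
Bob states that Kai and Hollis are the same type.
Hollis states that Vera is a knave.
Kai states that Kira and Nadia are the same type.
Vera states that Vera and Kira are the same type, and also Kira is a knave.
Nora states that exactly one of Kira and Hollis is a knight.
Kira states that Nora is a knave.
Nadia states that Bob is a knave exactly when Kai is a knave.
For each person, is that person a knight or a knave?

Bob is a knight, Hollis is a knight, Kai is a knight, Vera is a knave, Nora is a knave, Kira is a knight, and Nadia is a knight.

Bob is a knight, so "Kai and Hollis are the same type" must be True — and it is.
Hollis is a knight, and the claim "Vera is a knave" is indeed True.
Kai (knight): "Kira and Nadia are the same type" — True. ✓
Vera is a knave, and the claim "Vera and Kira are the same type, and also Kira is a knave" is indeed False.
Since Nora is a knave, "exactly one of Kira and Hollis is a knight" needs to be False, which holds.
Kira (knight): "Nora is a knave" — True. ✓
Nadia (knight): "Bob is a knave exactly when Kai is a knave" — True. ✓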